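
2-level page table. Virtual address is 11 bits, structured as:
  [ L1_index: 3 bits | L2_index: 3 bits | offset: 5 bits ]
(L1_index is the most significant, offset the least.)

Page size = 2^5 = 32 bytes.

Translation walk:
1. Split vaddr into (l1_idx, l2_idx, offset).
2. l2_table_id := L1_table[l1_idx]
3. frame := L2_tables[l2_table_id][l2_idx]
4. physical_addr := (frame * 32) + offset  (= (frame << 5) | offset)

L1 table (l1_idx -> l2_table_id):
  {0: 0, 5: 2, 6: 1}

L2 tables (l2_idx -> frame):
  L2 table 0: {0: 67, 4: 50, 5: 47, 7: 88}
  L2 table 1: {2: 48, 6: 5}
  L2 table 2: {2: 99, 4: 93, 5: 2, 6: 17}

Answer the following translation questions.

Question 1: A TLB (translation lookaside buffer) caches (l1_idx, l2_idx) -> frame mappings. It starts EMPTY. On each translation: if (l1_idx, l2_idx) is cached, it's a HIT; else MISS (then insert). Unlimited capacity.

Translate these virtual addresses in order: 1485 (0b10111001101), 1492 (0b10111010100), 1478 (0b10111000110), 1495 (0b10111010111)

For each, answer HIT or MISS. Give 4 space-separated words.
Answer: MISS HIT HIT HIT

Derivation:
vaddr=1485: (5,6) not in TLB -> MISS, insert
vaddr=1492: (5,6) in TLB -> HIT
vaddr=1478: (5,6) in TLB -> HIT
vaddr=1495: (5,6) in TLB -> HIT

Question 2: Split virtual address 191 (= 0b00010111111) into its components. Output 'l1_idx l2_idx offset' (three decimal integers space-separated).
Answer: 0 5 31

Derivation:
vaddr = 191 = 0b00010111111
  top 3 bits -> l1_idx = 0
  next 3 bits -> l2_idx = 5
  bottom 5 bits -> offset = 31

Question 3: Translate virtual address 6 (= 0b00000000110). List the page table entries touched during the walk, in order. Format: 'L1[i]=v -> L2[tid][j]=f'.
Answer: L1[0]=0 -> L2[0][0]=67

Derivation:
vaddr = 6 = 0b00000000110
Split: l1_idx=0, l2_idx=0, offset=6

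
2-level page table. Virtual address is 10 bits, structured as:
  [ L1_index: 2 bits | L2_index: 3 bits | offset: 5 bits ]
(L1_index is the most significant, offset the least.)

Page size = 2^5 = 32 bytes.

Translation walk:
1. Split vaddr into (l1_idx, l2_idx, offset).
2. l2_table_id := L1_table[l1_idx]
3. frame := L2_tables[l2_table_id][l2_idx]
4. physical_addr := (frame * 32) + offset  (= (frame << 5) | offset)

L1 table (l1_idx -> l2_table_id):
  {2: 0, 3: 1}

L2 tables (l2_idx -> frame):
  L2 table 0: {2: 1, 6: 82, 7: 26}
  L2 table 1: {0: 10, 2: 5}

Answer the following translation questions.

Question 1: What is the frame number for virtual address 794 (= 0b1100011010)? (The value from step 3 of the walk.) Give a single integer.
Answer: 10

Derivation:
vaddr = 794: l1_idx=3, l2_idx=0
L1[3] = 1; L2[1][0] = 10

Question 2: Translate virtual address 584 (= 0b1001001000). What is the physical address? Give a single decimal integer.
vaddr = 584 = 0b1001001000
Split: l1_idx=2, l2_idx=2, offset=8
L1[2] = 0
L2[0][2] = 1
paddr = 1 * 32 + 8 = 40

Answer: 40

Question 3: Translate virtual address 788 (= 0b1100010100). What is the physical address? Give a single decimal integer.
Answer: 340

Derivation:
vaddr = 788 = 0b1100010100
Split: l1_idx=3, l2_idx=0, offset=20
L1[3] = 1
L2[1][0] = 10
paddr = 10 * 32 + 20 = 340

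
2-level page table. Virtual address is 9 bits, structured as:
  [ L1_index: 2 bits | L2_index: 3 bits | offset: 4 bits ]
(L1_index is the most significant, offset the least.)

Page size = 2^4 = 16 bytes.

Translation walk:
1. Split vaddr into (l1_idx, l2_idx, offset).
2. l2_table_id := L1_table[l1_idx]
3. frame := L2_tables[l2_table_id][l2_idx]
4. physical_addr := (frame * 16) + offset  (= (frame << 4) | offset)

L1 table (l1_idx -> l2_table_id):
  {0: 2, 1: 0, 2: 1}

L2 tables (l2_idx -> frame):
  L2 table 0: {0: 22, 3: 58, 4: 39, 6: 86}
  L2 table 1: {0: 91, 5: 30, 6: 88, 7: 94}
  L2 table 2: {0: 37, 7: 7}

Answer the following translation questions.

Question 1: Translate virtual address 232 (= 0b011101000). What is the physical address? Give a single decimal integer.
Answer: 1384

Derivation:
vaddr = 232 = 0b011101000
Split: l1_idx=1, l2_idx=6, offset=8
L1[1] = 0
L2[0][6] = 86
paddr = 86 * 16 + 8 = 1384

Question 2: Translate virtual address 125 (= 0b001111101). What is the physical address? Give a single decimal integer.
Answer: 125

Derivation:
vaddr = 125 = 0b001111101
Split: l1_idx=0, l2_idx=7, offset=13
L1[0] = 2
L2[2][7] = 7
paddr = 7 * 16 + 13 = 125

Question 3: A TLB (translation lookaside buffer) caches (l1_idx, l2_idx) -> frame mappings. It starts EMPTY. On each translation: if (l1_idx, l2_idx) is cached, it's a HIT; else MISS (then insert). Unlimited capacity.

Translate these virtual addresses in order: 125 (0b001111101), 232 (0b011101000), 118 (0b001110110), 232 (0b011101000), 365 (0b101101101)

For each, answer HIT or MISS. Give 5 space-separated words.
Answer: MISS MISS HIT HIT MISS

Derivation:
vaddr=125: (0,7) not in TLB -> MISS, insert
vaddr=232: (1,6) not in TLB -> MISS, insert
vaddr=118: (0,7) in TLB -> HIT
vaddr=232: (1,6) in TLB -> HIT
vaddr=365: (2,6) not in TLB -> MISS, insert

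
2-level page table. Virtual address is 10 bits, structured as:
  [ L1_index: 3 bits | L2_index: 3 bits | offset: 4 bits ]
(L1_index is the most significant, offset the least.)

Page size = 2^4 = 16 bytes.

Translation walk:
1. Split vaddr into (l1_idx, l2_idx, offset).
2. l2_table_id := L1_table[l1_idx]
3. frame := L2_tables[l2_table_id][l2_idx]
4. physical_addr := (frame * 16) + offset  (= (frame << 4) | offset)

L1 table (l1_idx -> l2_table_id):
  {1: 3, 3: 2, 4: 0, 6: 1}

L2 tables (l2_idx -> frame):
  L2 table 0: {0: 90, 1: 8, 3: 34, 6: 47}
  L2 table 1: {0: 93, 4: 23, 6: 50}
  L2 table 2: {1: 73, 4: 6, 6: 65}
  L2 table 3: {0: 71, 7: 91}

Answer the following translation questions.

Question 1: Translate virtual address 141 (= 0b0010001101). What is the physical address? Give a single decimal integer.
vaddr = 141 = 0b0010001101
Split: l1_idx=1, l2_idx=0, offset=13
L1[1] = 3
L2[3][0] = 71
paddr = 71 * 16 + 13 = 1149

Answer: 1149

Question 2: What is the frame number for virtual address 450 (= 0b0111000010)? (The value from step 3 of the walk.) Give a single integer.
Answer: 6

Derivation:
vaddr = 450: l1_idx=3, l2_idx=4
L1[3] = 2; L2[2][4] = 6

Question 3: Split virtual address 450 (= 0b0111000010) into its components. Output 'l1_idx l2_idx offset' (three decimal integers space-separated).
vaddr = 450 = 0b0111000010
  top 3 bits -> l1_idx = 3
  next 3 bits -> l2_idx = 4
  bottom 4 bits -> offset = 2

Answer: 3 4 2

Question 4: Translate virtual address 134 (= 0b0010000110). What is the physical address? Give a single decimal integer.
Answer: 1142

Derivation:
vaddr = 134 = 0b0010000110
Split: l1_idx=1, l2_idx=0, offset=6
L1[1] = 3
L2[3][0] = 71
paddr = 71 * 16 + 6 = 1142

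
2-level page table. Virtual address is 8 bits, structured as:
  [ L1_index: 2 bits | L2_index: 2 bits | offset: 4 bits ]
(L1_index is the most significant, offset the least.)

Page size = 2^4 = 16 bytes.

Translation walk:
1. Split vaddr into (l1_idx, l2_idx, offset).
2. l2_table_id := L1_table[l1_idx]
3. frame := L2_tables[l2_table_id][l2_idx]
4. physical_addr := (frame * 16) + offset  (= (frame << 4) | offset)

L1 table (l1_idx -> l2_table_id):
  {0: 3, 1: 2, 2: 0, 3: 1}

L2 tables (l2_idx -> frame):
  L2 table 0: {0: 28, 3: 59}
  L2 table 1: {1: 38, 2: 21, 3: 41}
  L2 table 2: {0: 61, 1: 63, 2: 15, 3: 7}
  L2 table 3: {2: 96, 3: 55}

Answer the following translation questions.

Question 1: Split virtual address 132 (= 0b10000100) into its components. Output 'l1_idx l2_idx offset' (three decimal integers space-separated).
vaddr = 132 = 0b10000100
  top 2 bits -> l1_idx = 2
  next 2 bits -> l2_idx = 0
  bottom 4 bits -> offset = 4

Answer: 2 0 4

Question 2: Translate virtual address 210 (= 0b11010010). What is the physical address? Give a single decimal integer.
Answer: 610

Derivation:
vaddr = 210 = 0b11010010
Split: l1_idx=3, l2_idx=1, offset=2
L1[3] = 1
L2[1][1] = 38
paddr = 38 * 16 + 2 = 610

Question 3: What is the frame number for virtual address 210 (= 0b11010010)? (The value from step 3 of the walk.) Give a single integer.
Answer: 38

Derivation:
vaddr = 210: l1_idx=3, l2_idx=1
L1[3] = 1; L2[1][1] = 38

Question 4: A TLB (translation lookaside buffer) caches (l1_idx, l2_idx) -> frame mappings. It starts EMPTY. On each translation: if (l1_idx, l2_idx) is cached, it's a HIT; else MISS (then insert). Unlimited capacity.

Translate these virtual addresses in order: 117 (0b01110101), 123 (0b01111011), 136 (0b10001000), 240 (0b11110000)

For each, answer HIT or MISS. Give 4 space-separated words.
Answer: MISS HIT MISS MISS

Derivation:
vaddr=117: (1,3) not in TLB -> MISS, insert
vaddr=123: (1,3) in TLB -> HIT
vaddr=136: (2,0) not in TLB -> MISS, insert
vaddr=240: (3,3) not in TLB -> MISS, insert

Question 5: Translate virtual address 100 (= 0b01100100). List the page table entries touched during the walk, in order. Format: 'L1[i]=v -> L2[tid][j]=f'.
vaddr = 100 = 0b01100100
Split: l1_idx=1, l2_idx=2, offset=4

Answer: L1[1]=2 -> L2[2][2]=15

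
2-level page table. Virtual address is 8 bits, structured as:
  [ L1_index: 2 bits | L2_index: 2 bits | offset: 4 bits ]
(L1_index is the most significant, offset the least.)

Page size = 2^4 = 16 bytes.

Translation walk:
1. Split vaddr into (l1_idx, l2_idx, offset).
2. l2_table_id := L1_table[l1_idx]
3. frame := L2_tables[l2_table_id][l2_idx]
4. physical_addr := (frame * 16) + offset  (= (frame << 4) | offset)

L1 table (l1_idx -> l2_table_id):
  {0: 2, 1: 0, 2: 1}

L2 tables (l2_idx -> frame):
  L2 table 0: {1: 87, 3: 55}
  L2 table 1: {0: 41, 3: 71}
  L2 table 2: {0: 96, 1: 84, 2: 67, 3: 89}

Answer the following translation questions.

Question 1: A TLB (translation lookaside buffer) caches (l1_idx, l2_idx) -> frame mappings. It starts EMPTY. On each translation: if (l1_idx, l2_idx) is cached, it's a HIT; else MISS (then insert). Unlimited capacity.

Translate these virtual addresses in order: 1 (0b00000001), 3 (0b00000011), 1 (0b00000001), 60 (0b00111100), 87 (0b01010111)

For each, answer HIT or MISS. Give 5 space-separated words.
Answer: MISS HIT HIT MISS MISS

Derivation:
vaddr=1: (0,0) not in TLB -> MISS, insert
vaddr=3: (0,0) in TLB -> HIT
vaddr=1: (0,0) in TLB -> HIT
vaddr=60: (0,3) not in TLB -> MISS, insert
vaddr=87: (1,1) not in TLB -> MISS, insert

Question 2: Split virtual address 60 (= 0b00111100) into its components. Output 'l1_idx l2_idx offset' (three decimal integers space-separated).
vaddr = 60 = 0b00111100
  top 2 bits -> l1_idx = 0
  next 2 bits -> l2_idx = 3
  bottom 4 bits -> offset = 12

Answer: 0 3 12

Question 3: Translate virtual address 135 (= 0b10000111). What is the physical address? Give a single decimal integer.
Answer: 663

Derivation:
vaddr = 135 = 0b10000111
Split: l1_idx=2, l2_idx=0, offset=7
L1[2] = 1
L2[1][0] = 41
paddr = 41 * 16 + 7 = 663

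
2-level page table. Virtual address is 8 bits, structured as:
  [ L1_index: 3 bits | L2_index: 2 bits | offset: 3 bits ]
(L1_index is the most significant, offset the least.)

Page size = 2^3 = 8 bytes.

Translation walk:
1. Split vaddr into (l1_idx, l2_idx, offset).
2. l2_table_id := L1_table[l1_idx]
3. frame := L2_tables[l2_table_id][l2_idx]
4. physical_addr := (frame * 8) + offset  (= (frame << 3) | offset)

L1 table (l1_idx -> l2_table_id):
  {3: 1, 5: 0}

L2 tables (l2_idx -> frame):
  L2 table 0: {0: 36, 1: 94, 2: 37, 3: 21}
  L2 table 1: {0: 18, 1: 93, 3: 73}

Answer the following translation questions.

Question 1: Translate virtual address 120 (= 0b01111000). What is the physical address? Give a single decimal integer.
vaddr = 120 = 0b01111000
Split: l1_idx=3, l2_idx=3, offset=0
L1[3] = 1
L2[1][3] = 73
paddr = 73 * 8 + 0 = 584

Answer: 584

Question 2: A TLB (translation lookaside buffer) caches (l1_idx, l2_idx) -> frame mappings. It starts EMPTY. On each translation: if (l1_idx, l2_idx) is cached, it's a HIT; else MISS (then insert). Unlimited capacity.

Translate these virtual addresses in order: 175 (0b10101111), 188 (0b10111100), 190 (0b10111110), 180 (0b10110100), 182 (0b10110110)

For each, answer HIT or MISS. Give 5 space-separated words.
vaddr=175: (5,1) not in TLB -> MISS, insert
vaddr=188: (5,3) not in TLB -> MISS, insert
vaddr=190: (5,3) in TLB -> HIT
vaddr=180: (5,2) not in TLB -> MISS, insert
vaddr=182: (5,2) in TLB -> HIT

Answer: MISS MISS HIT MISS HIT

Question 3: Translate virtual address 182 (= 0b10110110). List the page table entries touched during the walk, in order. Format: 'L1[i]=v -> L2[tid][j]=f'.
Answer: L1[5]=0 -> L2[0][2]=37

Derivation:
vaddr = 182 = 0b10110110
Split: l1_idx=5, l2_idx=2, offset=6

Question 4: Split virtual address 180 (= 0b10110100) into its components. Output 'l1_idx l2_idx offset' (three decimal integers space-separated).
vaddr = 180 = 0b10110100
  top 3 bits -> l1_idx = 5
  next 2 bits -> l2_idx = 2
  bottom 3 bits -> offset = 4

Answer: 5 2 4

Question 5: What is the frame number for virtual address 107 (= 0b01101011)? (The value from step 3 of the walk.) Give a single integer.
vaddr = 107: l1_idx=3, l2_idx=1
L1[3] = 1; L2[1][1] = 93

Answer: 93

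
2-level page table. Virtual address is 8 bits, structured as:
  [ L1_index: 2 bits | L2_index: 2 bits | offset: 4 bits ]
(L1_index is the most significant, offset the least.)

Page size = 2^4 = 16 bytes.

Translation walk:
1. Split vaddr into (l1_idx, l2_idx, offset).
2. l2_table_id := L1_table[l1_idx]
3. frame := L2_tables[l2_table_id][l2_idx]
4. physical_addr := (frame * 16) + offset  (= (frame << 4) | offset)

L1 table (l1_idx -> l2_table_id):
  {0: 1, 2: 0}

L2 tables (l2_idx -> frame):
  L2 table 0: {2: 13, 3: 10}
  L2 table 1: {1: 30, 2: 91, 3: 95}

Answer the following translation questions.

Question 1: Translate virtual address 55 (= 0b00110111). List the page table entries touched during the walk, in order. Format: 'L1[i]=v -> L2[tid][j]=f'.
Answer: L1[0]=1 -> L2[1][3]=95

Derivation:
vaddr = 55 = 0b00110111
Split: l1_idx=0, l2_idx=3, offset=7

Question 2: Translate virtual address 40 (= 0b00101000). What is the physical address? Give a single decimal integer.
vaddr = 40 = 0b00101000
Split: l1_idx=0, l2_idx=2, offset=8
L1[0] = 1
L2[1][2] = 91
paddr = 91 * 16 + 8 = 1464

Answer: 1464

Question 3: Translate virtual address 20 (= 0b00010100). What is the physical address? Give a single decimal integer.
vaddr = 20 = 0b00010100
Split: l1_idx=0, l2_idx=1, offset=4
L1[0] = 1
L2[1][1] = 30
paddr = 30 * 16 + 4 = 484

Answer: 484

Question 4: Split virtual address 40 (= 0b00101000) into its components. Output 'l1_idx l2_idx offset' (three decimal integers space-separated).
vaddr = 40 = 0b00101000
  top 2 bits -> l1_idx = 0
  next 2 bits -> l2_idx = 2
  bottom 4 bits -> offset = 8

Answer: 0 2 8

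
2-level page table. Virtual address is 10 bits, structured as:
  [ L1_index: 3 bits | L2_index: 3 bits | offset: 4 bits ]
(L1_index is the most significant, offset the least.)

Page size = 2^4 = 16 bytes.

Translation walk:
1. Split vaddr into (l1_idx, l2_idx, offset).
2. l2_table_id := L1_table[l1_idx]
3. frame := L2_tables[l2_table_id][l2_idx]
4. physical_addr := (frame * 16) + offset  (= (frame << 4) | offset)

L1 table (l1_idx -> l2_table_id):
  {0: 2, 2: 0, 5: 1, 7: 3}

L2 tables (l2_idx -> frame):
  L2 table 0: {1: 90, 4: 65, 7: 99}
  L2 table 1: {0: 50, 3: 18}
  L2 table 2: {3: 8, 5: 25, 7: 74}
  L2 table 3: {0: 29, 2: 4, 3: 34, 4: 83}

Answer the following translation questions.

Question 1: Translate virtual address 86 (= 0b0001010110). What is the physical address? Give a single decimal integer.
Answer: 406

Derivation:
vaddr = 86 = 0b0001010110
Split: l1_idx=0, l2_idx=5, offset=6
L1[0] = 2
L2[2][5] = 25
paddr = 25 * 16 + 6 = 406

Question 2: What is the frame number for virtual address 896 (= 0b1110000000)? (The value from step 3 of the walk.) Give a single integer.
vaddr = 896: l1_idx=7, l2_idx=0
L1[7] = 3; L2[3][0] = 29

Answer: 29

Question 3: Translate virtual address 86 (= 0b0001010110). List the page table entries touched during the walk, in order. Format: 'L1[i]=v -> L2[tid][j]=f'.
Answer: L1[0]=2 -> L2[2][5]=25

Derivation:
vaddr = 86 = 0b0001010110
Split: l1_idx=0, l2_idx=5, offset=6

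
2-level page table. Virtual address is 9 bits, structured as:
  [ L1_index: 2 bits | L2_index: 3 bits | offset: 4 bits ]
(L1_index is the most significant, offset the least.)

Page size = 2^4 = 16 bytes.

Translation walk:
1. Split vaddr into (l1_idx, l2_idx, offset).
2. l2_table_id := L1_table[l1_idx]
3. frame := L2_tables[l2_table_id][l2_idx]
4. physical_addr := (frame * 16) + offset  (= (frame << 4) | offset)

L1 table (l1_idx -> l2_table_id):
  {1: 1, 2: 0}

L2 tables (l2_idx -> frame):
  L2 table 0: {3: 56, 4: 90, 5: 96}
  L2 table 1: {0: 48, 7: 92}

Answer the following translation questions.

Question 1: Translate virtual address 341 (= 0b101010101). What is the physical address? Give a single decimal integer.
vaddr = 341 = 0b101010101
Split: l1_idx=2, l2_idx=5, offset=5
L1[2] = 0
L2[0][5] = 96
paddr = 96 * 16 + 5 = 1541

Answer: 1541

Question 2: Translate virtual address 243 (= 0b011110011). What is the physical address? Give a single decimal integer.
Answer: 1475

Derivation:
vaddr = 243 = 0b011110011
Split: l1_idx=1, l2_idx=7, offset=3
L1[1] = 1
L2[1][7] = 92
paddr = 92 * 16 + 3 = 1475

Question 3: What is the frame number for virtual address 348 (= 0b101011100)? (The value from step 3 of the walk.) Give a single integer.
vaddr = 348: l1_idx=2, l2_idx=5
L1[2] = 0; L2[0][5] = 96

Answer: 96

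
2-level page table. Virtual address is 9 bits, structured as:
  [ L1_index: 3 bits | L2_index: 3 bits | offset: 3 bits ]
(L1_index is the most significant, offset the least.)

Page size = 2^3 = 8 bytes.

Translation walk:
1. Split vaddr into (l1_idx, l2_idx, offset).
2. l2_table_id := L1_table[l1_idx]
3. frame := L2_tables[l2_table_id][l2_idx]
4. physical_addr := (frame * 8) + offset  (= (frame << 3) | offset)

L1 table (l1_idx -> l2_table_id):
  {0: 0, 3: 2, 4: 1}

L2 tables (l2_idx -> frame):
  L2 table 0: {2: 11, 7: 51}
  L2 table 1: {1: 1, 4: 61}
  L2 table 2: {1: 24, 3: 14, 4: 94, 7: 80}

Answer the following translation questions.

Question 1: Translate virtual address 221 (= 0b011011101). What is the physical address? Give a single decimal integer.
vaddr = 221 = 0b011011101
Split: l1_idx=3, l2_idx=3, offset=5
L1[3] = 2
L2[2][3] = 14
paddr = 14 * 8 + 5 = 117

Answer: 117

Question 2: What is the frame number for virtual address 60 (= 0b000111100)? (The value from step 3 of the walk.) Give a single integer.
vaddr = 60: l1_idx=0, l2_idx=7
L1[0] = 0; L2[0][7] = 51

Answer: 51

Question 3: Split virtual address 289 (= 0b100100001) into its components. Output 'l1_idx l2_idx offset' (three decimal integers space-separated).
vaddr = 289 = 0b100100001
  top 3 bits -> l1_idx = 4
  next 3 bits -> l2_idx = 4
  bottom 3 bits -> offset = 1

Answer: 4 4 1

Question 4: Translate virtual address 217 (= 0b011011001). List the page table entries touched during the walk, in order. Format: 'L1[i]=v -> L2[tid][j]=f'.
Answer: L1[3]=2 -> L2[2][3]=14

Derivation:
vaddr = 217 = 0b011011001
Split: l1_idx=3, l2_idx=3, offset=1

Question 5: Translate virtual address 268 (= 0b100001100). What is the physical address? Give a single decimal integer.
Answer: 12

Derivation:
vaddr = 268 = 0b100001100
Split: l1_idx=4, l2_idx=1, offset=4
L1[4] = 1
L2[1][1] = 1
paddr = 1 * 8 + 4 = 12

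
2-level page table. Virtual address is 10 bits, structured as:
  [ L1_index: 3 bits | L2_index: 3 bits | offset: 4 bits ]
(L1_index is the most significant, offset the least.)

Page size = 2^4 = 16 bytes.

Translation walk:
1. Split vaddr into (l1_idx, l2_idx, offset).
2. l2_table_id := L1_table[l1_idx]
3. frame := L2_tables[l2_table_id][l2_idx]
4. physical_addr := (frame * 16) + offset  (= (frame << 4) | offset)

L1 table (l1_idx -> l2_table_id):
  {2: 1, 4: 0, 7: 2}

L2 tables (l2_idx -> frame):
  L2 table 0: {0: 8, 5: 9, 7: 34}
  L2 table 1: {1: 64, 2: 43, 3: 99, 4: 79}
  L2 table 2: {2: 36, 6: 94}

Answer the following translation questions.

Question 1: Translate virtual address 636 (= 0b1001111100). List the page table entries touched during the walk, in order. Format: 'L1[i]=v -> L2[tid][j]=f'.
Answer: L1[4]=0 -> L2[0][7]=34

Derivation:
vaddr = 636 = 0b1001111100
Split: l1_idx=4, l2_idx=7, offset=12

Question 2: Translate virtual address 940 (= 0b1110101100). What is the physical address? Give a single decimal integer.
Answer: 588

Derivation:
vaddr = 940 = 0b1110101100
Split: l1_idx=7, l2_idx=2, offset=12
L1[7] = 2
L2[2][2] = 36
paddr = 36 * 16 + 12 = 588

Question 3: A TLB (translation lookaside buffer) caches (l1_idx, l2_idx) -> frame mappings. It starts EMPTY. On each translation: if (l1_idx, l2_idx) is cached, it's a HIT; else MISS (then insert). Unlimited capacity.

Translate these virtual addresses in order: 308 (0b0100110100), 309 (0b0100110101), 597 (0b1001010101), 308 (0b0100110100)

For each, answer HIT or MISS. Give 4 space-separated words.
Answer: MISS HIT MISS HIT

Derivation:
vaddr=308: (2,3) not in TLB -> MISS, insert
vaddr=309: (2,3) in TLB -> HIT
vaddr=597: (4,5) not in TLB -> MISS, insert
vaddr=308: (2,3) in TLB -> HIT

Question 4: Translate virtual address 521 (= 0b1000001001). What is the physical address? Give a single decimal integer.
Answer: 137

Derivation:
vaddr = 521 = 0b1000001001
Split: l1_idx=4, l2_idx=0, offset=9
L1[4] = 0
L2[0][0] = 8
paddr = 8 * 16 + 9 = 137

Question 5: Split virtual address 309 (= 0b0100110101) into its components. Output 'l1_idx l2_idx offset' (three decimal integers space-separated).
Answer: 2 3 5

Derivation:
vaddr = 309 = 0b0100110101
  top 3 bits -> l1_idx = 2
  next 3 bits -> l2_idx = 3
  bottom 4 bits -> offset = 5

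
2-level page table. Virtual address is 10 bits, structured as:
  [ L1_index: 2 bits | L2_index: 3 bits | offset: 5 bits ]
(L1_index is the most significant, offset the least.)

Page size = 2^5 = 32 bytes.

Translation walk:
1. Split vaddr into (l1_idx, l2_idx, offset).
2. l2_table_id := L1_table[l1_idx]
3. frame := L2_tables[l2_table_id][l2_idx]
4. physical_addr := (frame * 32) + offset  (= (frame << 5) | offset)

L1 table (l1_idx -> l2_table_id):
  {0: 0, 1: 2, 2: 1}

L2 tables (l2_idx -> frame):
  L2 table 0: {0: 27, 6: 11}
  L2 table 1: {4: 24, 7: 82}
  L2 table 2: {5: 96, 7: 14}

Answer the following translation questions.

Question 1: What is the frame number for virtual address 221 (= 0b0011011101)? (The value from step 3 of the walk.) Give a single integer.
vaddr = 221: l1_idx=0, l2_idx=6
L1[0] = 0; L2[0][6] = 11

Answer: 11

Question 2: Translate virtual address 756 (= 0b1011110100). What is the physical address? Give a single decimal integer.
Answer: 2644

Derivation:
vaddr = 756 = 0b1011110100
Split: l1_idx=2, l2_idx=7, offset=20
L1[2] = 1
L2[1][7] = 82
paddr = 82 * 32 + 20 = 2644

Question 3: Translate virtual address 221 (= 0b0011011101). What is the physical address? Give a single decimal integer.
vaddr = 221 = 0b0011011101
Split: l1_idx=0, l2_idx=6, offset=29
L1[0] = 0
L2[0][6] = 11
paddr = 11 * 32 + 29 = 381

Answer: 381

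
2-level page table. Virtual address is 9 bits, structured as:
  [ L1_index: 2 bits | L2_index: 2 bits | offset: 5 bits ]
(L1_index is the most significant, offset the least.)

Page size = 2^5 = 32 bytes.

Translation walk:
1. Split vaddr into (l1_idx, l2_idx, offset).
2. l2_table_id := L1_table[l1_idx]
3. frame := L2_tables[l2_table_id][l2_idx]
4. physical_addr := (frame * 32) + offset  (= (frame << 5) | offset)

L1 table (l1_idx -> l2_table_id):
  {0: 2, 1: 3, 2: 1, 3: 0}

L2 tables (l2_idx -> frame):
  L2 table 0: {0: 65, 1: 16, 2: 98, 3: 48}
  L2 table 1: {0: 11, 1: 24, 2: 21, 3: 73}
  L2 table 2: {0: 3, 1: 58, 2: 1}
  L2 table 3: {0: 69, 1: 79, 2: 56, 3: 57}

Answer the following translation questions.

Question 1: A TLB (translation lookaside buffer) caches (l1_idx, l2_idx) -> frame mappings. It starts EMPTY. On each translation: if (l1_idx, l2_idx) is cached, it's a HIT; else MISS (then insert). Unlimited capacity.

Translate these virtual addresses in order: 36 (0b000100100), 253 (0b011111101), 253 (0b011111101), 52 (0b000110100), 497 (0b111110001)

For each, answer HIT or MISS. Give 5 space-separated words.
Answer: MISS MISS HIT HIT MISS

Derivation:
vaddr=36: (0,1) not in TLB -> MISS, insert
vaddr=253: (1,3) not in TLB -> MISS, insert
vaddr=253: (1,3) in TLB -> HIT
vaddr=52: (0,1) in TLB -> HIT
vaddr=497: (3,3) not in TLB -> MISS, insert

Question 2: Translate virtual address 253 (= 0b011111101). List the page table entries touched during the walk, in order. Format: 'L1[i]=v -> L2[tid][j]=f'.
Answer: L1[1]=3 -> L2[3][3]=57

Derivation:
vaddr = 253 = 0b011111101
Split: l1_idx=1, l2_idx=3, offset=29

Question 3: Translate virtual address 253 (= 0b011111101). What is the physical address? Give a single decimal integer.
Answer: 1853

Derivation:
vaddr = 253 = 0b011111101
Split: l1_idx=1, l2_idx=3, offset=29
L1[1] = 3
L2[3][3] = 57
paddr = 57 * 32 + 29 = 1853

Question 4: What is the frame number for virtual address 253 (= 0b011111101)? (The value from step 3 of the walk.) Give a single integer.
Answer: 57

Derivation:
vaddr = 253: l1_idx=1, l2_idx=3
L1[1] = 3; L2[3][3] = 57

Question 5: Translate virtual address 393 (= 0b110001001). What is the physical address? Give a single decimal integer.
Answer: 2089

Derivation:
vaddr = 393 = 0b110001001
Split: l1_idx=3, l2_idx=0, offset=9
L1[3] = 0
L2[0][0] = 65
paddr = 65 * 32 + 9 = 2089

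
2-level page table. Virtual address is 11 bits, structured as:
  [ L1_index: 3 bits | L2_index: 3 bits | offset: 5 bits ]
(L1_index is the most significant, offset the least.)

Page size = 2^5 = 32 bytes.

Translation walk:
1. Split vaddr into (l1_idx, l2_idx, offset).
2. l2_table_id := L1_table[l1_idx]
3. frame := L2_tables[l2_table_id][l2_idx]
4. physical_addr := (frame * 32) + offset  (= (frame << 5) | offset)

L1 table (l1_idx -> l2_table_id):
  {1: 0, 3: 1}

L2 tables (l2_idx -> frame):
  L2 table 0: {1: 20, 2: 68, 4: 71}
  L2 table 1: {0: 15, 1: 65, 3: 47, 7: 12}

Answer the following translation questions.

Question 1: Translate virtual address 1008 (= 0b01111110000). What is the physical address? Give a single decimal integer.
vaddr = 1008 = 0b01111110000
Split: l1_idx=3, l2_idx=7, offset=16
L1[3] = 1
L2[1][7] = 12
paddr = 12 * 32 + 16 = 400

Answer: 400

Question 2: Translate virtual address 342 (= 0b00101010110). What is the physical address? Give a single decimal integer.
vaddr = 342 = 0b00101010110
Split: l1_idx=1, l2_idx=2, offset=22
L1[1] = 0
L2[0][2] = 68
paddr = 68 * 32 + 22 = 2198

Answer: 2198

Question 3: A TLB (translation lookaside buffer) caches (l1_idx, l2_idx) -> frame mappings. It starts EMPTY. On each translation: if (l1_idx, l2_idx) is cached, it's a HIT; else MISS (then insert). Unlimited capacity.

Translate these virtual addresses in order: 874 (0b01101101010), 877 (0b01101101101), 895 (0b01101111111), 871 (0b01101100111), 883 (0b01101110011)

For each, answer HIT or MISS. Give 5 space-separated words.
vaddr=874: (3,3) not in TLB -> MISS, insert
vaddr=877: (3,3) in TLB -> HIT
vaddr=895: (3,3) in TLB -> HIT
vaddr=871: (3,3) in TLB -> HIT
vaddr=883: (3,3) in TLB -> HIT

Answer: MISS HIT HIT HIT HIT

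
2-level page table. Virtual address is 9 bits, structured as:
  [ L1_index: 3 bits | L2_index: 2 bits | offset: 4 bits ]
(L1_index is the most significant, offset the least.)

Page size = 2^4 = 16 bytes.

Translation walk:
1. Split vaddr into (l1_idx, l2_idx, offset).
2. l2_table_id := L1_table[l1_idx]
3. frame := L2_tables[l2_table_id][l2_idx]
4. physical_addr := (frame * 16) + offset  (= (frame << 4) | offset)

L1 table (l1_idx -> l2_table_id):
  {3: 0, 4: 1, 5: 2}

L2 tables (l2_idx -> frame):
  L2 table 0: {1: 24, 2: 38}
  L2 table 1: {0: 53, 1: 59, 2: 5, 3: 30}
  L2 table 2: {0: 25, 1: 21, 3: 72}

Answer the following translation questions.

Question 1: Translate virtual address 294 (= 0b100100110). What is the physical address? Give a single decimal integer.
Answer: 86

Derivation:
vaddr = 294 = 0b100100110
Split: l1_idx=4, l2_idx=2, offset=6
L1[4] = 1
L2[1][2] = 5
paddr = 5 * 16 + 6 = 86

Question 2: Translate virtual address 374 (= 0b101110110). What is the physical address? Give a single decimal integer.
Answer: 1158

Derivation:
vaddr = 374 = 0b101110110
Split: l1_idx=5, l2_idx=3, offset=6
L1[5] = 2
L2[2][3] = 72
paddr = 72 * 16 + 6 = 1158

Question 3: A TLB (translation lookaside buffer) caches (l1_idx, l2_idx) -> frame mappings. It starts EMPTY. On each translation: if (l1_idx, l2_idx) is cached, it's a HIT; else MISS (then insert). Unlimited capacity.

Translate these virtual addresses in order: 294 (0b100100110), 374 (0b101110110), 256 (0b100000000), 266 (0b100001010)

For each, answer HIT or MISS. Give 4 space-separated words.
Answer: MISS MISS MISS HIT

Derivation:
vaddr=294: (4,2) not in TLB -> MISS, insert
vaddr=374: (5,3) not in TLB -> MISS, insert
vaddr=256: (4,0) not in TLB -> MISS, insert
vaddr=266: (4,0) in TLB -> HIT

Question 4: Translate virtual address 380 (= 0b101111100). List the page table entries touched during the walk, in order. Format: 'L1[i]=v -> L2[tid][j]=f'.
vaddr = 380 = 0b101111100
Split: l1_idx=5, l2_idx=3, offset=12

Answer: L1[5]=2 -> L2[2][3]=72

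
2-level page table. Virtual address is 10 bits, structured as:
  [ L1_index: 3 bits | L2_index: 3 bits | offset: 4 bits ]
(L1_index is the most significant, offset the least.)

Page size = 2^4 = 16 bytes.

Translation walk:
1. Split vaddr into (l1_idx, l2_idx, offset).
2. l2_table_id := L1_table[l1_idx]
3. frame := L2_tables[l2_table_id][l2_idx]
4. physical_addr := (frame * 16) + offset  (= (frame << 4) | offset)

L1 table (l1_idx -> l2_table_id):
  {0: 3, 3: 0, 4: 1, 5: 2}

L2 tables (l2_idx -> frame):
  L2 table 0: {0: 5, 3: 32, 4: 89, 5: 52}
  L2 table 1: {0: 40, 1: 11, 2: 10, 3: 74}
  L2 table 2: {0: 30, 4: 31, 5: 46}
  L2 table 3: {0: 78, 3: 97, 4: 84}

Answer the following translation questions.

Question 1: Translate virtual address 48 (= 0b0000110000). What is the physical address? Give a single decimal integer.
vaddr = 48 = 0b0000110000
Split: l1_idx=0, l2_idx=3, offset=0
L1[0] = 3
L2[3][3] = 97
paddr = 97 * 16 + 0 = 1552

Answer: 1552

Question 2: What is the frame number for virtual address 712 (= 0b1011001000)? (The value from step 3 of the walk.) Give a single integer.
Answer: 31

Derivation:
vaddr = 712: l1_idx=5, l2_idx=4
L1[5] = 2; L2[2][4] = 31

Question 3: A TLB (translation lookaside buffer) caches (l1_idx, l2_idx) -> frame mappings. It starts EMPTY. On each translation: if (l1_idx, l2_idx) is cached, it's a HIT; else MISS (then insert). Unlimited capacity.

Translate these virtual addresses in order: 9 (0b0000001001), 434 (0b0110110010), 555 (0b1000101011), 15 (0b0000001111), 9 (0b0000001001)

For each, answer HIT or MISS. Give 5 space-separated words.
vaddr=9: (0,0) not in TLB -> MISS, insert
vaddr=434: (3,3) not in TLB -> MISS, insert
vaddr=555: (4,2) not in TLB -> MISS, insert
vaddr=15: (0,0) in TLB -> HIT
vaddr=9: (0,0) in TLB -> HIT

Answer: MISS MISS MISS HIT HIT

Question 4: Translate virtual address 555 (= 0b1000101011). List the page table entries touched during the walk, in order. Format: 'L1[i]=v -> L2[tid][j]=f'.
vaddr = 555 = 0b1000101011
Split: l1_idx=4, l2_idx=2, offset=11

Answer: L1[4]=1 -> L2[1][2]=10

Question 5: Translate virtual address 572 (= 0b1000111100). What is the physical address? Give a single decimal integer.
vaddr = 572 = 0b1000111100
Split: l1_idx=4, l2_idx=3, offset=12
L1[4] = 1
L2[1][3] = 74
paddr = 74 * 16 + 12 = 1196

Answer: 1196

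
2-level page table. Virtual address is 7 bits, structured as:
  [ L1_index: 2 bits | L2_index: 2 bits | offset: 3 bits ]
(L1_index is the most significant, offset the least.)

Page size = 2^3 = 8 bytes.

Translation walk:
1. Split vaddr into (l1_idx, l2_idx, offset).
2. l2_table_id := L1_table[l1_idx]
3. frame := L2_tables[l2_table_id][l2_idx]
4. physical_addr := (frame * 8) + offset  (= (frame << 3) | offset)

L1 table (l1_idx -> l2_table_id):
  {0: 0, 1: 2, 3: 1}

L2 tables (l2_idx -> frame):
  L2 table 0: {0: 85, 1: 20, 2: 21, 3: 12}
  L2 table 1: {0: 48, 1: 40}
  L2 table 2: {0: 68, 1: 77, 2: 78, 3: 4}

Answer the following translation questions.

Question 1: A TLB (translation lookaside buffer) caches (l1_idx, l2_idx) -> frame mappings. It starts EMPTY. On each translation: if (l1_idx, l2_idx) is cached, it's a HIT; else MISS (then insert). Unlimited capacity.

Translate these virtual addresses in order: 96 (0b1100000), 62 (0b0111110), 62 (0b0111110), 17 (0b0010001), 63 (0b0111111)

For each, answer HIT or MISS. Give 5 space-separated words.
Answer: MISS MISS HIT MISS HIT

Derivation:
vaddr=96: (3,0) not in TLB -> MISS, insert
vaddr=62: (1,3) not in TLB -> MISS, insert
vaddr=62: (1,3) in TLB -> HIT
vaddr=17: (0,2) not in TLB -> MISS, insert
vaddr=63: (1,3) in TLB -> HIT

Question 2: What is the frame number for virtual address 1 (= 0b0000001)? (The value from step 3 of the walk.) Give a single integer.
Answer: 85

Derivation:
vaddr = 1: l1_idx=0, l2_idx=0
L1[0] = 0; L2[0][0] = 85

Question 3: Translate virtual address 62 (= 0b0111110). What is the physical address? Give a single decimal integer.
Answer: 38

Derivation:
vaddr = 62 = 0b0111110
Split: l1_idx=1, l2_idx=3, offset=6
L1[1] = 2
L2[2][3] = 4
paddr = 4 * 8 + 6 = 38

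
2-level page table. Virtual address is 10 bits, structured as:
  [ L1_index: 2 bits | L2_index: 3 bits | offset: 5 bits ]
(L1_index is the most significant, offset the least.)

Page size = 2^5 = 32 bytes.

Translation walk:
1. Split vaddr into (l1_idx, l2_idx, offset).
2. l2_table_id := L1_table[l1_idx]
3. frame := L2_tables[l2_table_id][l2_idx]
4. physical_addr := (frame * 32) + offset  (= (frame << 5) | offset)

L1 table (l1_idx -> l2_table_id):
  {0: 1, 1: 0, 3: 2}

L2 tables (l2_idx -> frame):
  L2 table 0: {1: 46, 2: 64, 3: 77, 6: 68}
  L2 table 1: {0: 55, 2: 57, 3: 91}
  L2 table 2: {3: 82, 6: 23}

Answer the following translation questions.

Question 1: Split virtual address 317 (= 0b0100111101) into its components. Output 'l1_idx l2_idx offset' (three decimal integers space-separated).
vaddr = 317 = 0b0100111101
  top 2 bits -> l1_idx = 1
  next 3 bits -> l2_idx = 1
  bottom 5 bits -> offset = 29

Answer: 1 1 29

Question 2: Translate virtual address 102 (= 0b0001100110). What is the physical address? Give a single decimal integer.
vaddr = 102 = 0b0001100110
Split: l1_idx=0, l2_idx=3, offset=6
L1[0] = 1
L2[1][3] = 91
paddr = 91 * 32 + 6 = 2918

Answer: 2918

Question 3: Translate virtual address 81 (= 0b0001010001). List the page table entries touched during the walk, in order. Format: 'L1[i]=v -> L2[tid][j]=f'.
vaddr = 81 = 0b0001010001
Split: l1_idx=0, l2_idx=2, offset=17

Answer: L1[0]=1 -> L2[1][2]=57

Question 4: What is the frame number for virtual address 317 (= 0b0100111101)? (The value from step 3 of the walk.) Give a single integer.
vaddr = 317: l1_idx=1, l2_idx=1
L1[1] = 0; L2[0][1] = 46

Answer: 46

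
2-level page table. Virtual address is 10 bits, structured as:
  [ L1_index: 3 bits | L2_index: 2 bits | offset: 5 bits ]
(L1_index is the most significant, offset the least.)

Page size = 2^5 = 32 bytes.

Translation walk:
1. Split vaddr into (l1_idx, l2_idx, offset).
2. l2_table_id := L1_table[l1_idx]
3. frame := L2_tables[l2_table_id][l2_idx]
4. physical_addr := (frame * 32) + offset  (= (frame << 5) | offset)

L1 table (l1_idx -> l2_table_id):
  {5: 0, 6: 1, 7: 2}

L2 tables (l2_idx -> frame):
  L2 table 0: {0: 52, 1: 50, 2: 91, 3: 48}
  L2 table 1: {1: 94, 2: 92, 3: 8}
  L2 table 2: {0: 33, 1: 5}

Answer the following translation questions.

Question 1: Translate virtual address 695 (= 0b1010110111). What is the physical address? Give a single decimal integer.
Answer: 1623

Derivation:
vaddr = 695 = 0b1010110111
Split: l1_idx=5, l2_idx=1, offset=23
L1[5] = 0
L2[0][1] = 50
paddr = 50 * 32 + 23 = 1623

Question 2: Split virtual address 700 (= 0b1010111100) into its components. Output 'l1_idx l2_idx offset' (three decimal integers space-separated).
Answer: 5 1 28

Derivation:
vaddr = 700 = 0b1010111100
  top 3 bits -> l1_idx = 5
  next 2 bits -> l2_idx = 1
  bottom 5 bits -> offset = 28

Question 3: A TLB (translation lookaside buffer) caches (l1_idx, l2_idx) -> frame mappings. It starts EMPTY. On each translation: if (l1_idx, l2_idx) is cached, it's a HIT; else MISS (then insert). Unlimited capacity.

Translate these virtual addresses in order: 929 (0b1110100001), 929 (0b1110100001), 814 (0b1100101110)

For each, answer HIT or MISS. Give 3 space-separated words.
Answer: MISS HIT MISS

Derivation:
vaddr=929: (7,1) not in TLB -> MISS, insert
vaddr=929: (7,1) in TLB -> HIT
vaddr=814: (6,1) not in TLB -> MISS, insert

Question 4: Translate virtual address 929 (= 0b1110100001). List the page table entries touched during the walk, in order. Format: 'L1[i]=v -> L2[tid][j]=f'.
vaddr = 929 = 0b1110100001
Split: l1_idx=7, l2_idx=1, offset=1

Answer: L1[7]=2 -> L2[2][1]=5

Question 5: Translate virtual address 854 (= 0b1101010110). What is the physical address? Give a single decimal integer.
Answer: 2966

Derivation:
vaddr = 854 = 0b1101010110
Split: l1_idx=6, l2_idx=2, offset=22
L1[6] = 1
L2[1][2] = 92
paddr = 92 * 32 + 22 = 2966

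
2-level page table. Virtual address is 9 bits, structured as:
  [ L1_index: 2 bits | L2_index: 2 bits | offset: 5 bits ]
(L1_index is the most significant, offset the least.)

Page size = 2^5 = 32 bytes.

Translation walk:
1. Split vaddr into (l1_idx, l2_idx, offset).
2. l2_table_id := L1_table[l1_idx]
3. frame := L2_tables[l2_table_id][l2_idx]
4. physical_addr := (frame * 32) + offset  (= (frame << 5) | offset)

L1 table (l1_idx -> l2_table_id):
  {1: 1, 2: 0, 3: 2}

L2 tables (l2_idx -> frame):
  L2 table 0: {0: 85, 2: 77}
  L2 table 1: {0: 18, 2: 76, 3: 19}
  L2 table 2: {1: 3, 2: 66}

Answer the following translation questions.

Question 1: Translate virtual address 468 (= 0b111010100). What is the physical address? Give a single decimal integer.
vaddr = 468 = 0b111010100
Split: l1_idx=3, l2_idx=2, offset=20
L1[3] = 2
L2[2][2] = 66
paddr = 66 * 32 + 20 = 2132

Answer: 2132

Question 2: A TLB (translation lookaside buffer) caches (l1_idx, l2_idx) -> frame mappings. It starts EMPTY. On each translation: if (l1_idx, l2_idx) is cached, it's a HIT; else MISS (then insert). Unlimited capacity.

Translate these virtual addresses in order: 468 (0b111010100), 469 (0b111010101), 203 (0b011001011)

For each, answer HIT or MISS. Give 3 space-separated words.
Answer: MISS HIT MISS

Derivation:
vaddr=468: (3,2) not in TLB -> MISS, insert
vaddr=469: (3,2) in TLB -> HIT
vaddr=203: (1,2) not in TLB -> MISS, insert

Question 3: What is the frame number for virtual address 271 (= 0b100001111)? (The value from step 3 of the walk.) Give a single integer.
Answer: 85

Derivation:
vaddr = 271: l1_idx=2, l2_idx=0
L1[2] = 0; L2[0][0] = 85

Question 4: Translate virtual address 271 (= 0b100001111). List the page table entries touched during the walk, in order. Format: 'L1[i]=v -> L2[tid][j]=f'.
Answer: L1[2]=0 -> L2[0][0]=85

Derivation:
vaddr = 271 = 0b100001111
Split: l1_idx=2, l2_idx=0, offset=15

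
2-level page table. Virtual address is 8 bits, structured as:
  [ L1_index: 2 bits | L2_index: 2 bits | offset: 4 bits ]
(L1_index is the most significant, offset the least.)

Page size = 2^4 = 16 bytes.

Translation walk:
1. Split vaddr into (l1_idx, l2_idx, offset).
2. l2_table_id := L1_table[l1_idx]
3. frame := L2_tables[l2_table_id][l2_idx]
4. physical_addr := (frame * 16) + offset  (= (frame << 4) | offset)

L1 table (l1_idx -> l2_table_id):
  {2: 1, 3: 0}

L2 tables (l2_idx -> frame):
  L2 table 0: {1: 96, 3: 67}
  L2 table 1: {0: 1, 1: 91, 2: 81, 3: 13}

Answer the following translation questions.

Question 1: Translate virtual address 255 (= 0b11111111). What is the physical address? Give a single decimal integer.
vaddr = 255 = 0b11111111
Split: l1_idx=3, l2_idx=3, offset=15
L1[3] = 0
L2[0][3] = 67
paddr = 67 * 16 + 15 = 1087

Answer: 1087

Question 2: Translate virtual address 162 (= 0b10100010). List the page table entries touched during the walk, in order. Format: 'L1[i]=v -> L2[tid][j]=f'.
vaddr = 162 = 0b10100010
Split: l1_idx=2, l2_idx=2, offset=2

Answer: L1[2]=1 -> L2[1][2]=81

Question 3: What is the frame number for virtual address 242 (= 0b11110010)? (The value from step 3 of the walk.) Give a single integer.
vaddr = 242: l1_idx=3, l2_idx=3
L1[3] = 0; L2[0][3] = 67

Answer: 67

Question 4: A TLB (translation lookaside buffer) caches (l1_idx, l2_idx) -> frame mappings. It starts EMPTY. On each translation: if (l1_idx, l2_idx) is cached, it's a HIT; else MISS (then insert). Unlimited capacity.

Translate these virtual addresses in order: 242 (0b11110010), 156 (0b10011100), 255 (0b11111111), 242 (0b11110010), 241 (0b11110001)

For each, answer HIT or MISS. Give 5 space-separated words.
Answer: MISS MISS HIT HIT HIT

Derivation:
vaddr=242: (3,3) not in TLB -> MISS, insert
vaddr=156: (2,1) not in TLB -> MISS, insert
vaddr=255: (3,3) in TLB -> HIT
vaddr=242: (3,3) in TLB -> HIT
vaddr=241: (3,3) in TLB -> HIT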